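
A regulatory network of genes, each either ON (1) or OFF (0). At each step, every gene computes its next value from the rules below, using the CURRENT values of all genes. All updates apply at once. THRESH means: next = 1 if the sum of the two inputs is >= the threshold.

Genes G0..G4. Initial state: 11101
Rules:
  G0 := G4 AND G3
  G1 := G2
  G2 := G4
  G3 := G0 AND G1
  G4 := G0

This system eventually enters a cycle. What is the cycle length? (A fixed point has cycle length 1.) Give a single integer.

Answer: 1

Derivation:
Step 0: 11101
Step 1: G0=G4&G3=1&0=0 G1=G2=1 G2=G4=1 G3=G0&G1=1&1=1 G4=G0=1 -> 01111
Step 2: G0=G4&G3=1&1=1 G1=G2=1 G2=G4=1 G3=G0&G1=0&1=0 G4=G0=0 -> 11100
Step 3: G0=G4&G3=0&0=0 G1=G2=1 G2=G4=0 G3=G0&G1=1&1=1 G4=G0=1 -> 01011
Step 4: G0=G4&G3=1&1=1 G1=G2=0 G2=G4=1 G3=G0&G1=0&1=0 G4=G0=0 -> 10100
Step 5: G0=G4&G3=0&0=0 G1=G2=1 G2=G4=0 G3=G0&G1=1&0=0 G4=G0=1 -> 01001
Step 6: G0=G4&G3=1&0=0 G1=G2=0 G2=G4=1 G3=G0&G1=0&1=0 G4=G0=0 -> 00100
Step 7: G0=G4&G3=0&0=0 G1=G2=1 G2=G4=0 G3=G0&G1=0&0=0 G4=G0=0 -> 01000
Step 8: G0=G4&G3=0&0=0 G1=G2=0 G2=G4=0 G3=G0&G1=0&1=0 G4=G0=0 -> 00000
Step 9: G0=G4&G3=0&0=0 G1=G2=0 G2=G4=0 G3=G0&G1=0&0=0 G4=G0=0 -> 00000
State from step 9 equals state from step 8 -> cycle length 1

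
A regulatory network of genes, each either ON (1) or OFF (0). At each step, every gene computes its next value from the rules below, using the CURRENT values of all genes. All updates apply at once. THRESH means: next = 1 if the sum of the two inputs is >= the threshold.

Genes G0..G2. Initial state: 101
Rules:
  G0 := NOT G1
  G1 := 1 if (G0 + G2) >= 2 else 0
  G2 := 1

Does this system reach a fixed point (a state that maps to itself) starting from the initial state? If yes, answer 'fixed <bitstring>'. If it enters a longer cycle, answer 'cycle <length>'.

Step 0: 101
Step 1: G0=NOT G1=NOT 0=1 G1=(1+1>=2)=1 G2=1(const) -> 111
Step 2: G0=NOT G1=NOT 1=0 G1=(1+1>=2)=1 G2=1(const) -> 011
Step 3: G0=NOT G1=NOT 1=0 G1=(0+1>=2)=0 G2=1(const) -> 001
Step 4: G0=NOT G1=NOT 0=1 G1=(0+1>=2)=0 G2=1(const) -> 101
Cycle of length 4 starting at step 0 -> no fixed point

Answer: cycle 4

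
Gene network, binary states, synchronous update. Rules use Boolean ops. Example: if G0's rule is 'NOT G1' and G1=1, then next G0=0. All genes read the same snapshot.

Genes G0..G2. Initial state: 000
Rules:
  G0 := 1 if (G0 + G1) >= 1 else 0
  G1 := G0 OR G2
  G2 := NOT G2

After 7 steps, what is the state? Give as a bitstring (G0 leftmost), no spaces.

Step 1: G0=(0+0>=1)=0 G1=G0|G2=0|0=0 G2=NOT G2=NOT 0=1 -> 001
Step 2: G0=(0+0>=1)=0 G1=G0|G2=0|1=1 G2=NOT G2=NOT 1=0 -> 010
Step 3: G0=(0+1>=1)=1 G1=G0|G2=0|0=0 G2=NOT G2=NOT 0=1 -> 101
Step 4: G0=(1+0>=1)=1 G1=G0|G2=1|1=1 G2=NOT G2=NOT 1=0 -> 110
Step 5: G0=(1+1>=1)=1 G1=G0|G2=1|0=1 G2=NOT G2=NOT 0=1 -> 111
Step 6: G0=(1+1>=1)=1 G1=G0|G2=1|1=1 G2=NOT G2=NOT 1=0 -> 110
Step 7: G0=(1+1>=1)=1 G1=G0|G2=1|0=1 G2=NOT G2=NOT 0=1 -> 111

111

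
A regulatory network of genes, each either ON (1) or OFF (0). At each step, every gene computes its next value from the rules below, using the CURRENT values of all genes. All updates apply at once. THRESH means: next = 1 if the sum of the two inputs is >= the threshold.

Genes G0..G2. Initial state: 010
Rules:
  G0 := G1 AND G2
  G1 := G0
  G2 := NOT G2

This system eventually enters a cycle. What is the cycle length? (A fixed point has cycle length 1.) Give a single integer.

Answer: 2

Derivation:
Step 0: 010
Step 1: G0=G1&G2=1&0=0 G1=G0=0 G2=NOT G2=NOT 0=1 -> 001
Step 2: G0=G1&G2=0&1=0 G1=G0=0 G2=NOT G2=NOT 1=0 -> 000
Step 3: G0=G1&G2=0&0=0 G1=G0=0 G2=NOT G2=NOT 0=1 -> 001
State from step 3 equals state from step 1 -> cycle length 2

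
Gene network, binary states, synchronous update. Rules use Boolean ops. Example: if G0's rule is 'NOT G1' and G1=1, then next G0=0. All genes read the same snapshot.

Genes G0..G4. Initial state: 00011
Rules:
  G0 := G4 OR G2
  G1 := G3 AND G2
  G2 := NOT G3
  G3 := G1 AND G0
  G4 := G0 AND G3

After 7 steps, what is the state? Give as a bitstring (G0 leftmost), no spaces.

Step 1: G0=G4|G2=1|0=1 G1=G3&G2=1&0=0 G2=NOT G3=NOT 1=0 G3=G1&G0=0&0=0 G4=G0&G3=0&1=0 -> 10000
Step 2: G0=G4|G2=0|0=0 G1=G3&G2=0&0=0 G2=NOT G3=NOT 0=1 G3=G1&G0=0&1=0 G4=G0&G3=1&0=0 -> 00100
Step 3: G0=G4|G2=0|1=1 G1=G3&G2=0&1=0 G2=NOT G3=NOT 0=1 G3=G1&G0=0&0=0 G4=G0&G3=0&0=0 -> 10100
Step 4: G0=G4|G2=0|1=1 G1=G3&G2=0&1=0 G2=NOT G3=NOT 0=1 G3=G1&G0=0&1=0 G4=G0&G3=1&0=0 -> 10100
Step 5: G0=G4|G2=0|1=1 G1=G3&G2=0&1=0 G2=NOT G3=NOT 0=1 G3=G1&G0=0&1=0 G4=G0&G3=1&0=0 -> 10100
Step 6: G0=G4|G2=0|1=1 G1=G3&G2=0&1=0 G2=NOT G3=NOT 0=1 G3=G1&G0=0&1=0 G4=G0&G3=1&0=0 -> 10100
Step 7: G0=G4|G2=0|1=1 G1=G3&G2=0&1=0 G2=NOT G3=NOT 0=1 G3=G1&G0=0&1=0 G4=G0&G3=1&0=0 -> 10100

10100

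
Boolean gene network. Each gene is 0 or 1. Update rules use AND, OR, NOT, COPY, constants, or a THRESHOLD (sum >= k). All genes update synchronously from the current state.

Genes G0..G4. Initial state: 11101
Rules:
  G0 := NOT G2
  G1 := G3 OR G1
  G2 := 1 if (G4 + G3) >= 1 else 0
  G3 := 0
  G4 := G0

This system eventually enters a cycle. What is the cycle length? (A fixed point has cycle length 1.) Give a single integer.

Step 0: 11101
Step 1: G0=NOT G2=NOT 1=0 G1=G3|G1=0|1=1 G2=(1+0>=1)=1 G3=0(const) G4=G0=1 -> 01101
Step 2: G0=NOT G2=NOT 1=0 G1=G3|G1=0|1=1 G2=(1+0>=1)=1 G3=0(const) G4=G0=0 -> 01100
Step 3: G0=NOT G2=NOT 1=0 G1=G3|G1=0|1=1 G2=(0+0>=1)=0 G3=0(const) G4=G0=0 -> 01000
Step 4: G0=NOT G2=NOT 0=1 G1=G3|G1=0|1=1 G2=(0+0>=1)=0 G3=0(const) G4=G0=0 -> 11000
Step 5: G0=NOT G2=NOT 0=1 G1=G3|G1=0|1=1 G2=(0+0>=1)=0 G3=0(const) G4=G0=1 -> 11001
Step 6: G0=NOT G2=NOT 0=1 G1=G3|G1=0|1=1 G2=(1+0>=1)=1 G3=0(const) G4=G0=1 -> 11101
State from step 6 equals state from step 0 -> cycle length 6

Answer: 6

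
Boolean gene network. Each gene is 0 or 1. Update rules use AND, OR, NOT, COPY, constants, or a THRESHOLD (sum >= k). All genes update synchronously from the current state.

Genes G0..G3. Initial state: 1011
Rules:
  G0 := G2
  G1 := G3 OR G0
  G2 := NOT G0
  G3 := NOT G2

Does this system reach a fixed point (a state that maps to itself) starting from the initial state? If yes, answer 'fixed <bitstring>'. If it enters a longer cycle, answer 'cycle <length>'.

Answer: cycle 4

Derivation:
Step 0: 1011
Step 1: G0=G2=1 G1=G3|G0=1|1=1 G2=NOT G0=NOT 1=0 G3=NOT G2=NOT 1=0 -> 1100
Step 2: G0=G2=0 G1=G3|G0=0|1=1 G2=NOT G0=NOT 1=0 G3=NOT G2=NOT 0=1 -> 0101
Step 3: G0=G2=0 G1=G3|G0=1|0=1 G2=NOT G0=NOT 0=1 G3=NOT G2=NOT 0=1 -> 0111
Step 4: G0=G2=1 G1=G3|G0=1|0=1 G2=NOT G0=NOT 0=1 G3=NOT G2=NOT 1=0 -> 1110
Step 5: G0=G2=1 G1=G3|G0=0|1=1 G2=NOT G0=NOT 1=0 G3=NOT G2=NOT 1=0 -> 1100
Cycle of length 4 starting at step 1 -> no fixed point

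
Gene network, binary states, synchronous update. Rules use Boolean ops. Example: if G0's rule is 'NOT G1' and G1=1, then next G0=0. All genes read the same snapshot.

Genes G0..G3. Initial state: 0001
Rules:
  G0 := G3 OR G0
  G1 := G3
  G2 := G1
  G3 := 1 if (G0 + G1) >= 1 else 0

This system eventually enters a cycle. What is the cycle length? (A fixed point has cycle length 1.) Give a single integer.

Answer: 1

Derivation:
Step 0: 0001
Step 1: G0=G3|G0=1|0=1 G1=G3=1 G2=G1=0 G3=(0+0>=1)=0 -> 1100
Step 2: G0=G3|G0=0|1=1 G1=G3=0 G2=G1=1 G3=(1+1>=1)=1 -> 1011
Step 3: G0=G3|G0=1|1=1 G1=G3=1 G2=G1=0 G3=(1+0>=1)=1 -> 1101
Step 4: G0=G3|G0=1|1=1 G1=G3=1 G2=G1=1 G3=(1+1>=1)=1 -> 1111
Step 5: G0=G3|G0=1|1=1 G1=G3=1 G2=G1=1 G3=(1+1>=1)=1 -> 1111
State from step 5 equals state from step 4 -> cycle length 1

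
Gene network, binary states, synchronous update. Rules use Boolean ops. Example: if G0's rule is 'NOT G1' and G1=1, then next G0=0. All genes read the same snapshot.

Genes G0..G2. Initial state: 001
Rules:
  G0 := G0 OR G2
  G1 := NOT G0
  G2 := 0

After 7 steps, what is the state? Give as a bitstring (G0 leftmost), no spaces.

Step 1: G0=G0|G2=0|1=1 G1=NOT G0=NOT 0=1 G2=0(const) -> 110
Step 2: G0=G0|G2=1|0=1 G1=NOT G0=NOT 1=0 G2=0(const) -> 100
Step 3: G0=G0|G2=1|0=1 G1=NOT G0=NOT 1=0 G2=0(const) -> 100
Step 4: G0=G0|G2=1|0=1 G1=NOT G0=NOT 1=0 G2=0(const) -> 100
Step 5: G0=G0|G2=1|0=1 G1=NOT G0=NOT 1=0 G2=0(const) -> 100
Step 6: G0=G0|G2=1|0=1 G1=NOT G0=NOT 1=0 G2=0(const) -> 100
Step 7: G0=G0|G2=1|0=1 G1=NOT G0=NOT 1=0 G2=0(const) -> 100

100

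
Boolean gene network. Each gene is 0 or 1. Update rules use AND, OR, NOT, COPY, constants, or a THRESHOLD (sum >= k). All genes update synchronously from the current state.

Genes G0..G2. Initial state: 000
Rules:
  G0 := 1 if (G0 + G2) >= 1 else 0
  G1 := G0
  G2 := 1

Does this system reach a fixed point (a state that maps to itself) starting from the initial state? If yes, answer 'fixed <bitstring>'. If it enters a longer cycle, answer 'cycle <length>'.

Answer: fixed 111

Derivation:
Step 0: 000
Step 1: G0=(0+0>=1)=0 G1=G0=0 G2=1(const) -> 001
Step 2: G0=(0+1>=1)=1 G1=G0=0 G2=1(const) -> 101
Step 3: G0=(1+1>=1)=1 G1=G0=1 G2=1(const) -> 111
Step 4: G0=(1+1>=1)=1 G1=G0=1 G2=1(const) -> 111
Fixed point reached at step 3: 111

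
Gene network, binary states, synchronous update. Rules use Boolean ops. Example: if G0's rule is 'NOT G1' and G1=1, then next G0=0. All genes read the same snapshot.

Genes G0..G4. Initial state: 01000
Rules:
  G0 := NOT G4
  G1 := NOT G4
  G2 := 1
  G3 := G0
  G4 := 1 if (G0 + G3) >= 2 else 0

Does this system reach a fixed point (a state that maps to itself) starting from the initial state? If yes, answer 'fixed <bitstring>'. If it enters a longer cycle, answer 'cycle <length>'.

Answer: cycle 5

Derivation:
Step 0: 01000
Step 1: G0=NOT G4=NOT 0=1 G1=NOT G4=NOT 0=1 G2=1(const) G3=G0=0 G4=(0+0>=2)=0 -> 11100
Step 2: G0=NOT G4=NOT 0=1 G1=NOT G4=NOT 0=1 G2=1(const) G3=G0=1 G4=(1+0>=2)=0 -> 11110
Step 3: G0=NOT G4=NOT 0=1 G1=NOT G4=NOT 0=1 G2=1(const) G3=G0=1 G4=(1+1>=2)=1 -> 11111
Step 4: G0=NOT G4=NOT 1=0 G1=NOT G4=NOT 1=0 G2=1(const) G3=G0=1 G4=(1+1>=2)=1 -> 00111
Step 5: G0=NOT G4=NOT 1=0 G1=NOT G4=NOT 1=0 G2=1(const) G3=G0=0 G4=(0+1>=2)=0 -> 00100
Step 6: G0=NOT G4=NOT 0=1 G1=NOT G4=NOT 0=1 G2=1(const) G3=G0=0 G4=(0+0>=2)=0 -> 11100
Cycle of length 5 starting at step 1 -> no fixed point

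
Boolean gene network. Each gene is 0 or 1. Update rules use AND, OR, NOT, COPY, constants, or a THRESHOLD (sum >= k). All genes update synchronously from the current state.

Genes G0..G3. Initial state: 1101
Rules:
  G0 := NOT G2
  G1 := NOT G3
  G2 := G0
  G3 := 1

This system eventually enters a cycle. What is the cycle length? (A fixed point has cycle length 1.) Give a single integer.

Step 0: 1101
Step 1: G0=NOT G2=NOT 0=1 G1=NOT G3=NOT 1=0 G2=G0=1 G3=1(const) -> 1011
Step 2: G0=NOT G2=NOT 1=0 G1=NOT G3=NOT 1=0 G2=G0=1 G3=1(const) -> 0011
Step 3: G0=NOT G2=NOT 1=0 G1=NOT G3=NOT 1=0 G2=G0=0 G3=1(const) -> 0001
Step 4: G0=NOT G2=NOT 0=1 G1=NOT G3=NOT 1=0 G2=G0=0 G3=1(const) -> 1001
Step 5: G0=NOT G2=NOT 0=1 G1=NOT G3=NOT 1=0 G2=G0=1 G3=1(const) -> 1011
State from step 5 equals state from step 1 -> cycle length 4

Answer: 4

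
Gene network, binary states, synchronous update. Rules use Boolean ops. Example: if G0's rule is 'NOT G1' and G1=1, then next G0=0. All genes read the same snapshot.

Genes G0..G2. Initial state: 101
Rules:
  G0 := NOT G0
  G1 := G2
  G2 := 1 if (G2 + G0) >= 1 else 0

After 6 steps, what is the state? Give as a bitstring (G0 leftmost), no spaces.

Step 1: G0=NOT G0=NOT 1=0 G1=G2=1 G2=(1+1>=1)=1 -> 011
Step 2: G0=NOT G0=NOT 0=1 G1=G2=1 G2=(1+0>=1)=1 -> 111
Step 3: G0=NOT G0=NOT 1=0 G1=G2=1 G2=(1+1>=1)=1 -> 011
Step 4: G0=NOT G0=NOT 0=1 G1=G2=1 G2=(1+0>=1)=1 -> 111
Step 5: G0=NOT G0=NOT 1=0 G1=G2=1 G2=(1+1>=1)=1 -> 011
Step 6: G0=NOT G0=NOT 0=1 G1=G2=1 G2=(1+0>=1)=1 -> 111

111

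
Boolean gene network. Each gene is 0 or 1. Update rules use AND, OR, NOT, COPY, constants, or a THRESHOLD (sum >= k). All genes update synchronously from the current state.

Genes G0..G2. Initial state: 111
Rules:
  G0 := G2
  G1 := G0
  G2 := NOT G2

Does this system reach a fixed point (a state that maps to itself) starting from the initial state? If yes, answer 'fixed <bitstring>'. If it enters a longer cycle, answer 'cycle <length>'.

Step 0: 111
Step 1: G0=G2=1 G1=G0=1 G2=NOT G2=NOT 1=0 -> 110
Step 2: G0=G2=0 G1=G0=1 G2=NOT G2=NOT 0=1 -> 011
Step 3: G0=G2=1 G1=G0=0 G2=NOT G2=NOT 1=0 -> 100
Step 4: G0=G2=0 G1=G0=1 G2=NOT G2=NOT 0=1 -> 011
Cycle of length 2 starting at step 2 -> no fixed point

Answer: cycle 2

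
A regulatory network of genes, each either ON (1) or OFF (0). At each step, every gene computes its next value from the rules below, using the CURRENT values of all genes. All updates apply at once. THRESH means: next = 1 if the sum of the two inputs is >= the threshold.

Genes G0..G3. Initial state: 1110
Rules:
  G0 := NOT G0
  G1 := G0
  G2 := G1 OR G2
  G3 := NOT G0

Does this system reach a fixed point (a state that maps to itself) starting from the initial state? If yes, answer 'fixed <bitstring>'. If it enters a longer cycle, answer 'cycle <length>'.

Step 0: 1110
Step 1: G0=NOT G0=NOT 1=0 G1=G0=1 G2=G1|G2=1|1=1 G3=NOT G0=NOT 1=0 -> 0110
Step 2: G0=NOT G0=NOT 0=1 G1=G0=0 G2=G1|G2=1|1=1 G3=NOT G0=NOT 0=1 -> 1011
Step 3: G0=NOT G0=NOT 1=0 G1=G0=1 G2=G1|G2=0|1=1 G3=NOT G0=NOT 1=0 -> 0110
Cycle of length 2 starting at step 1 -> no fixed point

Answer: cycle 2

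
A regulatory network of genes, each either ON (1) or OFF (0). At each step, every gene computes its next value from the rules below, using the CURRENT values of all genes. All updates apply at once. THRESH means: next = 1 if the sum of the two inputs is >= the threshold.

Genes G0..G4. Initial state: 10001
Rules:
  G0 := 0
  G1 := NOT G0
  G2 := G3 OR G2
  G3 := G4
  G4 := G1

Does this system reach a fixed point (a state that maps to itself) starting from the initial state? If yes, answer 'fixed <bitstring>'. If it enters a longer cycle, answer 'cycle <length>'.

Step 0: 10001
Step 1: G0=0(const) G1=NOT G0=NOT 1=0 G2=G3|G2=0|0=0 G3=G4=1 G4=G1=0 -> 00010
Step 2: G0=0(const) G1=NOT G0=NOT 0=1 G2=G3|G2=1|0=1 G3=G4=0 G4=G1=0 -> 01100
Step 3: G0=0(const) G1=NOT G0=NOT 0=1 G2=G3|G2=0|1=1 G3=G4=0 G4=G1=1 -> 01101
Step 4: G0=0(const) G1=NOT G0=NOT 0=1 G2=G3|G2=0|1=1 G3=G4=1 G4=G1=1 -> 01111
Step 5: G0=0(const) G1=NOT G0=NOT 0=1 G2=G3|G2=1|1=1 G3=G4=1 G4=G1=1 -> 01111
Fixed point reached at step 4: 01111

Answer: fixed 01111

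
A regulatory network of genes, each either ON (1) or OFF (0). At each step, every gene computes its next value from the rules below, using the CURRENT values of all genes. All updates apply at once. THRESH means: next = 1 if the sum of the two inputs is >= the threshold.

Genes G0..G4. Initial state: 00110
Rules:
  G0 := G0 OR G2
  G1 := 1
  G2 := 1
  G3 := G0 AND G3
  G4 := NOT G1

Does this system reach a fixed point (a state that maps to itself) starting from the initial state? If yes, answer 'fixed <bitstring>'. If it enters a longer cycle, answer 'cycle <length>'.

Step 0: 00110
Step 1: G0=G0|G2=0|1=1 G1=1(const) G2=1(const) G3=G0&G3=0&1=0 G4=NOT G1=NOT 0=1 -> 11101
Step 2: G0=G0|G2=1|1=1 G1=1(const) G2=1(const) G3=G0&G3=1&0=0 G4=NOT G1=NOT 1=0 -> 11100
Step 3: G0=G0|G2=1|1=1 G1=1(const) G2=1(const) G3=G0&G3=1&0=0 G4=NOT G1=NOT 1=0 -> 11100
Fixed point reached at step 2: 11100

Answer: fixed 11100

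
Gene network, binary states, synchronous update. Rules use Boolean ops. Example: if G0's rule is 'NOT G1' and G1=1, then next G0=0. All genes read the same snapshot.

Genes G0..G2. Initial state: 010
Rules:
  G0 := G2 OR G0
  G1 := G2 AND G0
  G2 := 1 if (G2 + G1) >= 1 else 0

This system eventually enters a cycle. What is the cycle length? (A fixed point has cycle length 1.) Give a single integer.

Step 0: 010
Step 1: G0=G2|G0=0|0=0 G1=G2&G0=0&0=0 G2=(0+1>=1)=1 -> 001
Step 2: G0=G2|G0=1|0=1 G1=G2&G0=1&0=0 G2=(1+0>=1)=1 -> 101
Step 3: G0=G2|G0=1|1=1 G1=G2&G0=1&1=1 G2=(1+0>=1)=1 -> 111
Step 4: G0=G2|G0=1|1=1 G1=G2&G0=1&1=1 G2=(1+1>=1)=1 -> 111
State from step 4 equals state from step 3 -> cycle length 1

Answer: 1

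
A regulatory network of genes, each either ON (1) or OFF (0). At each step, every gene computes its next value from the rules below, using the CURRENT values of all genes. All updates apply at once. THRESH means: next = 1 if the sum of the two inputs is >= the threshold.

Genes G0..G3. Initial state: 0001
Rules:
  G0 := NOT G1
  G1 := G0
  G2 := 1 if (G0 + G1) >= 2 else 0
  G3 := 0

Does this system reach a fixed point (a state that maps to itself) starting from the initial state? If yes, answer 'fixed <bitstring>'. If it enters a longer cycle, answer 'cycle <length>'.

Answer: cycle 4

Derivation:
Step 0: 0001
Step 1: G0=NOT G1=NOT 0=1 G1=G0=0 G2=(0+0>=2)=0 G3=0(const) -> 1000
Step 2: G0=NOT G1=NOT 0=1 G1=G0=1 G2=(1+0>=2)=0 G3=0(const) -> 1100
Step 3: G0=NOT G1=NOT 1=0 G1=G0=1 G2=(1+1>=2)=1 G3=0(const) -> 0110
Step 4: G0=NOT G1=NOT 1=0 G1=G0=0 G2=(0+1>=2)=0 G3=0(const) -> 0000
Step 5: G0=NOT G1=NOT 0=1 G1=G0=0 G2=(0+0>=2)=0 G3=0(const) -> 1000
Cycle of length 4 starting at step 1 -> no fixed point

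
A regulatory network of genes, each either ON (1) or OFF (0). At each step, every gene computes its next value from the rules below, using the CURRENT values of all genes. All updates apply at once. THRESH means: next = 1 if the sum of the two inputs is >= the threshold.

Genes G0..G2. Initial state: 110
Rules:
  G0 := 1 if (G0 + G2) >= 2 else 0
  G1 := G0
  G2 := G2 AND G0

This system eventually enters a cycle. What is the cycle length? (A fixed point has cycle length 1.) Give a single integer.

Step 0: 110
Step 1: G0=(1+0>=2)=0 G1=G0=1 G2=G2&G0=0&1=0 -> 010
Step 2: G0=(0+0>=2)=0 G1=G0=0 G2=G2&G0=0&0=0 -> 000
Step 3: G0=(0+0>=2)=0 G1=G0=0 G2=G2&G0=0&0=0 -> 000
State from step 3 equals state from step 2 -> cycle length 1

Answer: 1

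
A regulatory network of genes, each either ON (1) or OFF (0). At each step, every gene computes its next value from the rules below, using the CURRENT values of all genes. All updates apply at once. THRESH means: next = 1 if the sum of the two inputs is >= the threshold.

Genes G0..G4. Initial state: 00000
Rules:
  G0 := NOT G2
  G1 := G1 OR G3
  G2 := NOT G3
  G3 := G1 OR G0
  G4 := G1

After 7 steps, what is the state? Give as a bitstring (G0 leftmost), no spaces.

Step 1: G0=NOT G2=NOT 0=1 G1=G1|G3=0|0=0 G2=NOT G3=NOT 0=1 G3=G1|G0=0|0=0 G4=G1=0 -> 10100
Step 2: G0=NOT G2=NOT 1=0 G1=G1|G3=0|0=0 G2=NOT G3=NOT 0=1 G3=G1|G0=0|1=1 G4=G1=0 -> 00110
Step 3: G0=NOT G2=NOT 1=0 G1=G1|G3=0|1=1 G2=NOT G3=NOT 1=0 G3=G1|G0=0|0=0 G4=G1=0 -> 01000
Step 4: G0=NOT G2=NOT 0=1 G1=G1|G3=1|0=1 G2=NOT G3=NOT 0=1 G3=G1|G0=1|0=1 G4=G1=1 -> 11111
Step 5: G0=NOT G2=NOT 1=0 G1=G1|G3=1|1=1 G2=NOT G3=NOT 1=0 G3=G1|G0=1|1=1 G4=G1=1 -> 01011
Step 6: G0=NOT G2=NOT 0=1 G1=G1|G3=1|1=1 G2=NOT G3=NOT 1=0 G3=G1|G0=1|0=1 G4=G1=1 -> 11011
Step 7: G0=NOT G2=NOT 0=1 G1=G1|G3=1|1=1 G2=NOT G3=NOT 1=0 G3=G1|G0=1|1=1 G4=G1=1 -> 11011

11011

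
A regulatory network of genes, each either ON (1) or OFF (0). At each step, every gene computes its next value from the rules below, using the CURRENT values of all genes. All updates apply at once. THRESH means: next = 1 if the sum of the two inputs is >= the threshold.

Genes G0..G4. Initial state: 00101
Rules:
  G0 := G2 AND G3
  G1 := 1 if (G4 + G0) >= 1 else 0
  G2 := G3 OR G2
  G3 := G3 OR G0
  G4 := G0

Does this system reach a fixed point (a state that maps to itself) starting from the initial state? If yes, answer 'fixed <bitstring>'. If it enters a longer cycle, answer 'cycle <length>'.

Step 0: 00101
Step 1: G0=G2&G3=1&0=0 G1=(1+0>=1)=1 G2=G3|G2=0|1=1 G3=G3|G0=0|0=0 G4=G0=0 -> 01100
Step 2: G0=G2&G3=1&0=0 G1=(0+0>=1)=0 G2=G3|G2=0|1=1 G3=G3|G0=0|0=0 G4=G0=0 -> 00100
Step 3: G0=G2&G3=1&0=0 G1=(0+0>=1)=0 G2=G3|G2=0|1=1 G3=G3|G0=0|0=0 G4=G0=0 -> 00100
Fixed point reached at step 2: 00100

Answer: fixed 00100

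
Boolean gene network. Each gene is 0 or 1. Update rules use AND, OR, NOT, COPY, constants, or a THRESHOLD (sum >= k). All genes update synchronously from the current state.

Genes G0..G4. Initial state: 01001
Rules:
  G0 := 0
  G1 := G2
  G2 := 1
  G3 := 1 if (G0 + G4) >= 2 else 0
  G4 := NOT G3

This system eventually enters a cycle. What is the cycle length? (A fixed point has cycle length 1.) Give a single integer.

Answer: 1

Derivation:
Step 0: 01001
Step 1: G0=0(const) G1=G2=0 G2=1(const) G3=(0+1>=2)=0 G4=NOT G3=NOT 0=1 -> 00101
Step 2: G0=0(const) G1=G2=1 G2=1(const) G3=(0+1>=2)=0 G4=NOT G3=NOT 0=1 -> 01101
Step 3: G0=0(const) G1=G2=1 G2=1(const) G3=(0+1>=2)=0 G4=NOT G3=NOT 0=1 -> 01101
State from step 3 equals state from step 2 -> cycle length 1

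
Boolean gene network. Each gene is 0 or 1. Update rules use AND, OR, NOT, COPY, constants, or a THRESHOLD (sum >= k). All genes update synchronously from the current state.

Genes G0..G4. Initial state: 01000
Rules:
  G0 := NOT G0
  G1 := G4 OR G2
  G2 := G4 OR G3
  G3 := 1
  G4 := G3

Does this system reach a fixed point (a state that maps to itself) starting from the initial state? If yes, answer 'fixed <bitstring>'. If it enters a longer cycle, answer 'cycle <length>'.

Step 0: 01000
Step 1: G0=NOT G0=NOT 0=1 G1=G4|G2=0|0=0 G2=G4|G3=0|0=0 G3=1(const) G4=G3=0 -> 10010
Step 2: G0=NOT G0=NOT 1=0 G1=G4|G2=0|0=0 G2=G4|G3=0|1=1 G3=1(const) G4=G3=1 -> 00111
Step 3: G0=NOT G0=NOT 0=1 G1=G4|G2=1|1=1 G2=G4|G3=1|1=1 G3=1(const) G4=G3=1 -> 11111
Step 4: G0=NOT G0=NOT 1=0 G1=G4|G2=1|1=1 G2=G4|G3=1|1=1 G3=1(const) G4=G3=1 -> 01111
Step 5: G0=NOT G0=NOT 0=1 G1=G4|G2=1|1=1 G2=G4|G3=1|1=1 G3=1(const) G4=G3=1 -> 11111
Cycle of length 2 starting at step 3 -> no fixed point

Answer: cycle 2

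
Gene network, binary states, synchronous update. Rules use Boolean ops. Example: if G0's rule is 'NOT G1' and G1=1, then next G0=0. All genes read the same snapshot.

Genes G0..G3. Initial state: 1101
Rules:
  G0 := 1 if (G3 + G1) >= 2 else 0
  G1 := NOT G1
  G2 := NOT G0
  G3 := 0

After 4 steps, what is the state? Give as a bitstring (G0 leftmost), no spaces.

Step 1: G0=(1+1>=2)=1 G1=NOT G1=NOT 1=0 G2=NOT G0=NOT 1=0 G3=0(const) -> 1000
Step 2: G0=(0+0>=2)=0 G1=NOT G1=NOT 0=1 G2=NOT G0=NOT 1=0 G3=0(const) -> 0100
Step 3: G0=(0+1>=2)=0 G1=NOT G1=NOT 1=0 G2=NOT G0=NOT 0=1 G3=0(const) -> 0010
Step 4: G0=(0+0>=2)=0 G1=NOT G1=NOT 0=1 G2=NOT G0=NOT 0=1 G3=0(const) -> 0110

0110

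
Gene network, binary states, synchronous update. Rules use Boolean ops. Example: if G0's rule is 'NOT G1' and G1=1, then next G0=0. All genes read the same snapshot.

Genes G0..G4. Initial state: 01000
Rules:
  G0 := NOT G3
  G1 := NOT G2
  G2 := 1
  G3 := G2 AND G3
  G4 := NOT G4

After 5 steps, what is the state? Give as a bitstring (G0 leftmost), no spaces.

Step 1: G0=NOT G3=NOT 0=1 G1=NOT G2=NOT 0=1 G2=1(const) G3=G2&G3=0&0=0 G4=NOT G4=NOT 0=1 -> 11101
Step 2: G0=NOT G3=NOT 0=1 G1=NOT G2=NOT 1=0 G2=1(const) G3=G2&G3=1&0=0 G4=NOT G4=NOT 1=0 -> 10100
Step 3: G0=NOT G3=NOT 0=1 G1=NOT G2=NOT 1=0 G2=1(const) G3=G2&G3=1&0=0 G4=NOT G4=NOT 0=1 -> 10101
Step 4: G0=NOT G3=NOT 0=1 G1=NOT G2=NOT 1=0 G2=1(const) G3=G2&G3=1&0=0 G4=NOT G4=NOT 1=0 -> 10100
Step 5: G0=NOT G3=NOT 0=1 G1=NOT G2=NOT 1=0 G2=1(const) G3=G2&G3=1&0=0 G4=NOT G4=NOT 0=1 -> 10101

10101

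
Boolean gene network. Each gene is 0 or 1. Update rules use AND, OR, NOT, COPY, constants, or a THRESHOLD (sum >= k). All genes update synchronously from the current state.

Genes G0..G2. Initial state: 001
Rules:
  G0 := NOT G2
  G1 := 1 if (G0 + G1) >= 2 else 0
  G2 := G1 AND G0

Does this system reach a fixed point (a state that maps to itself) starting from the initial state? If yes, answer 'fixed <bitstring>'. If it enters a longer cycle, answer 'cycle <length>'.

Step 0: 001
Step 1: G0=NOT G2=NOT 1=0 G1=(0+0>=2)=0 G2=G1&G0=0&0=0 -> 000
Step 2: G0=NOT G2=NOT 0=1 G1=(0+0>=2)=0 G2=G1&G0=0&0=0 -> 100
Step 3: G0=NOT G2=NOT 0=1 G1=(1+0>=2)=0 G2=G1&G0=0&1=0 -> 100
Fixed point reached at step 2: 100

Answer: fixed 100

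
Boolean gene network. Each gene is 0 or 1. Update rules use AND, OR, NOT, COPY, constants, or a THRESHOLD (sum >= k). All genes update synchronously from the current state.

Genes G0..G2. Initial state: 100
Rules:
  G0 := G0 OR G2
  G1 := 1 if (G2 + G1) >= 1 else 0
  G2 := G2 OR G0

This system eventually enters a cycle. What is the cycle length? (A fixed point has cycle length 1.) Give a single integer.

Answer: 1

Derivation:
Step 0: 100
Step 1: G0=G0|G2=1|0=1 G1=(0+0>=1)=0 G2=G2|G0=0|1=1 -> 101
Step 2: G0=G0|G2=1|1=1 G1=(1+0>=1)=1 G2=G2|G0=1|1=1 -> 111
Step 3: G0=G0|G2=1|1=1 G1=(1+1>=1)=1 G2=G2|G0=1|1=1 -> 111
State from step 3 equals state from step 2 -> cycle length 1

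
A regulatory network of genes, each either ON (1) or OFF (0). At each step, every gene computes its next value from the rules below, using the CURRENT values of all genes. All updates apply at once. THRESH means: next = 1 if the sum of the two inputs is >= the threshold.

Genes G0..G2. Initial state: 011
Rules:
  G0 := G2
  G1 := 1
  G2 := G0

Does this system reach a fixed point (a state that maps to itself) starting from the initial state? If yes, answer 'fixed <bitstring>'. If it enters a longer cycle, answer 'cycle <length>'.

Answer: cycle 2

Derivation:
Step 0: 011
Step 1: G0=G2=1 G1=1(const) G2=G0=0 -> 110
Step 2: G0=G2=0 G1=1(const) G2=G0=1 -> 011
Cycle of length 2 starting at step 0 -> no fixed point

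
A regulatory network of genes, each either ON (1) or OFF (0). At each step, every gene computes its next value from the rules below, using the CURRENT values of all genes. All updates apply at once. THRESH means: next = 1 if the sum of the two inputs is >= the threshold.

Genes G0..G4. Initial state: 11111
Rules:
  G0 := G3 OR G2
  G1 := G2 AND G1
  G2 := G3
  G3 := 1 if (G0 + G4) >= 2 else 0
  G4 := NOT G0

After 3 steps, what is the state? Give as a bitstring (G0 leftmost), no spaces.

Step 1: G0=G3|G2=1|1=1 G1=G2&G1=1&1=1 G2=G3=1 G3=(1+1>=2)=1 G4=NOT G0=NOT 1=0 -> 11110
Step 2: G0=G3|G2=1|1=1 G1=G2&G1=1&1=1 G2=G3=1 G3=(1+0>=2)=0 G4=NOT G0=NOT 1=0 -> 11100
Step 3: G0=G3|G2=0|1=1 G1=G2&G1=1&1=1 G2=G3=0 G3=(1+0>=2)=0 G4=NOT G0=NOT 1=0 -> 11000

11000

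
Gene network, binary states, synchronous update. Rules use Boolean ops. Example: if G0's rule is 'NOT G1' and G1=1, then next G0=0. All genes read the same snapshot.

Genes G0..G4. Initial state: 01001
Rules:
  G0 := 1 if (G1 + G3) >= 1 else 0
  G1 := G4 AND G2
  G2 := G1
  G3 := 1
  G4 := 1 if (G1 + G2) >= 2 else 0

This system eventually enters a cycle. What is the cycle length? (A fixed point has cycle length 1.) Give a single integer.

Answer: 1

Derivation:
Step 0: 01001
Step 1: G0=(1+0>=1)=1 G1=G4&G2=1&0=0 G2=G1=1 G3=1(const) G4=(1+0>=2)=0 -> 10110
Step 2: G0=(0+1>=1)=1 G1=G4&G2=0&1=0 G2=G1=0 G3=1(const) G4=(0+1>=2)=0 -> 10010
Step 3: G0=(0+1>=1)=1 G1=G4&G2=0&0=0 G2=G1=0 G3=1(const) G4=(0+0>=2)=0 -> 10010
State from step 3 equals state from step 2 -> cycle length 1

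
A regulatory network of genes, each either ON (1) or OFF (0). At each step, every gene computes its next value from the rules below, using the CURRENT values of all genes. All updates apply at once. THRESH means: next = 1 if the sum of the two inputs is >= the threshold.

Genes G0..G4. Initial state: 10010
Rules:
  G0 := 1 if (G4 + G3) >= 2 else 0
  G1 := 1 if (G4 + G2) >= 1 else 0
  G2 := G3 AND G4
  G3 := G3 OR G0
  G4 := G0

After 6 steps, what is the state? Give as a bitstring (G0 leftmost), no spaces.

Step 1: G0=(0+1>=2)=0 G1=(0+0>=1)=0 G2=G3&G4=1&0=0 G3=G3|G0=1|1=1 G4=G0=1 -> 00011
Step 2: G0=(1+1>=2)=1 G1=(1+0>=1)=1 G2=G3&G4=1&1=1 G3=G3|G0=1|0=1 G4=G0=0 -> 11110
Step 3: G0=(0+1>=2)=0 G1=(0+1>=1)=1 G2=G3&G4=1&0=0 G3=G3|G0=1|1=1 G4=G0=1 -> 01011
Step 4: G0=(1+1>=2)=1 G1=(1+0>=1)=1 G2=G3&G4=1&1=1 G3=G3|G0=1|0=1 G4=G0=0 -> 11110
Step 5: G0=(0+1>=2)=0 G1=(0+1>=1)=1 G2=G3&G4=1&0=0 G3=G3|G0=1|1=1 G4=G0=1 -> 01011
Step 6: G0=(1+1>=2)=1 G1=(1+0>=1)=1 G2=G3&G4=1&1=1 G3=G3|G0=1|0=1 G4=G0=0 -> 11110

11110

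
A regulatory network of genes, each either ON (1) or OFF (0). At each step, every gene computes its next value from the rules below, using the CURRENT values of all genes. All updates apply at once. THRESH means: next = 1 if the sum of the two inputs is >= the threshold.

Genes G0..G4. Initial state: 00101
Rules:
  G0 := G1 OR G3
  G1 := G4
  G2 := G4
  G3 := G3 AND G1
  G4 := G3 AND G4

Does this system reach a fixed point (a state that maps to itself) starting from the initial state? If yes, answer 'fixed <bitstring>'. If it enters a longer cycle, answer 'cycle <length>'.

Step 0: 00101
Step 1: G0=G1|G3=0|0=0 G1=G4=1 G2=G4=1 G3=G3&G1=0&0=0 G4=G3&G4=0&1=0 -> 01100
Step 2: G0=G1|G3=1|0=1 G1=G4=0 G2=G4=0 G3=G3&G1=0&1=0 G4=G3&G4=0&0=0 -> 10000
Step 3: G0=G1|G3=0|0=0 G1=G4=0 G2=G4=0 G3=G3&G1=0&0=0 G4=G3&G4=0&0=0 -> 00000
Step 4: G0=G1|G3=0|0=0 G1=G4=0 G2=G4=0 G3=G3&G1=0&0=0 G4=G3&G4=0&0=0 -> 00000
Fixed point reached at step 3: 00000

Answer: fixed 00000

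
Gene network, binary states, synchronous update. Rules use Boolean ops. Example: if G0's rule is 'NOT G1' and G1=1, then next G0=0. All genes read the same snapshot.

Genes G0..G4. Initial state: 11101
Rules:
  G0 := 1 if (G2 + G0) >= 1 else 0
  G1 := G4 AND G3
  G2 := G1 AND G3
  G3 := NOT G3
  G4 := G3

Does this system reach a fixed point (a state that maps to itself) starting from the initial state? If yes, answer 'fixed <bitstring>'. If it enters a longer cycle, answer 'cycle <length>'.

Answer: cycle 2

Derivation:
Step 0: 11101
Step 1: G0=(1+1>=1)=1 G1=G4&G3=1&0=0 G2=G1&G3=1&0=0 G3=NOT G3=NOT 0=1 G4=G3=0 -> 10010
Step 2: G0=(0+1>=1)=1 G1=G4&G3=0&1=0 G2=G1&G3=0&1=0 G3=NOT G3=NOT 1=0 G4=G3=1 -> 10001
Step 3: G0=(0+1>=1)=1 G1=G4&G3=1&0=0 G2=G1&G3=0&0=0 G3=NOT G3=NOT 0=1 G4=G3=0 -> 10010
Cycle of length 2 starting at step 1 -> no fixed point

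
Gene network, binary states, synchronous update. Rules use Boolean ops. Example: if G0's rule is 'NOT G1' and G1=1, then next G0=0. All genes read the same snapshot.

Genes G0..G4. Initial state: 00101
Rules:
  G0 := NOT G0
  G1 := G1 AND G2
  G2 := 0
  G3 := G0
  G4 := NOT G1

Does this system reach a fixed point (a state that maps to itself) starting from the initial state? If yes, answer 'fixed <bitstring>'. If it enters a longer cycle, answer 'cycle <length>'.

Answer: cycle 2

Derivation:
Step 0: 00101
Step 1: G0=NOT G0=NOT 0=1 G1=G1&G2=0&1=0 G2=0(const) G3=G0=0 G4=NOT G1=NOT 0=1 -> 10001
Step 2: G0=NOT G0=NOT 1=0 G1=G1&G2=0&0=0 G2=0(const) G3=G0=1 G4=NOT G1=NOT 0=1 -> 00011
Step 3: G0=NOT G0=NOT 0=1 G1=G1&G2=0&0=0 G2=0(const) G3=G0=0 G4=NOT G1=NOT 0=1 -> 10001
Cycle of length 2 starting at step 1 -> no fixed point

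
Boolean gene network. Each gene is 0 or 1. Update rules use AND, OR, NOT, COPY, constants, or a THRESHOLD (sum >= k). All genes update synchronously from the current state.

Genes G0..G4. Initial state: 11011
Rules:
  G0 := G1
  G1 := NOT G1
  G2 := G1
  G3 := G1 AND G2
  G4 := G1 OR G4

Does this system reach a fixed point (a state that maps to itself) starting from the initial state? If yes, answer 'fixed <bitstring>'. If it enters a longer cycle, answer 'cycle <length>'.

Step 0: 11011
Step 1: G0=G1=1 G1=NOT G1=NOT 1=0 G2=G1=1 G3=G1&G2=1&0=0 G4=G1|G4=1|1=1 -> 10101
Step 2: G0=G1=0 G1=NOT G1=NOT 0=1 G2=G1=0 G3=G1&G2=0&1=0 G4=G1|G4=0|1=1 -> 01001
Step 3: G0=G1=1 G1=NOT G1=NOT 1=0 G2=G1=1 G3=G1&G2=1&0=0 G4=G1|G4=1|1=1 -> 10101
Cycle of length 2 starting at step 1 -> no fixed point

Answer: cycle 2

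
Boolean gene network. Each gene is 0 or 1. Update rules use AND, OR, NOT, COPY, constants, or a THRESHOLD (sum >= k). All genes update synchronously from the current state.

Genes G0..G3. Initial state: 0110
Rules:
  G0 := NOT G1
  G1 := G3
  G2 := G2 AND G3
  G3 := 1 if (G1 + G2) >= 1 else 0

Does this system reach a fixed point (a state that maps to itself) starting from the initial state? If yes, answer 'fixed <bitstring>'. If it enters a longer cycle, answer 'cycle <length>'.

Answer: cycle 2

Derivation:
Step 0: 0110
Step 1: G0=NOT G1=NOT 1=0 G1=G3=0 G2=G2&G3=1&0=0 G3=(1+1>=1)=1 -> 0001
Step 2: G0=NOT G1=NOT 0=1 G1=G3=1 G2=G2&G3=0&1=0 G3=(0+0>=1)=0 -> 1100
Step 3: G0=NOT G1=NOT 1=0 G1=G3=0 G2=G2&G3=0&0=0 G3=(1+0>=1)=1 -> 0001
Cycle of length 2 starting at step 1 -> no fixed point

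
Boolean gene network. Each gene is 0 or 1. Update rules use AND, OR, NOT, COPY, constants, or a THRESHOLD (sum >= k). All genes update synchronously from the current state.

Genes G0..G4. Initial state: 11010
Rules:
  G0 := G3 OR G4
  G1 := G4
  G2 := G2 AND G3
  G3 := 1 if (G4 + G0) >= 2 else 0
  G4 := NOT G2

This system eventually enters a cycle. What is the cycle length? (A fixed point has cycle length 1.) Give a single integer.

Answer: 1

Derivation:
Step 0: 11010
Step 1: G0=G3|G4=1|0=1 G1=G4=0 G2=G2&G3=0&1=0 G3=(0+1>=2)=0 G4=NOT G2=NOT 0=1 -> 10001
Step 2: G0=G3|G4=0|1=1 G1=G4=1 G2=G2&G3=0&0=0 G3=(1+1>=2)=1 G4=NOT G2=NOT 0=1 -> 11011
Step 3: G0=G3|G4=1|1=1 G1=G4=1 G2=G2&G3=0&1=0 G3=(1+1>=2)=1 G4=NOT G2=NOT 0=1 -> 11011
State from step 3 equals state from step 2 -> cycle length 1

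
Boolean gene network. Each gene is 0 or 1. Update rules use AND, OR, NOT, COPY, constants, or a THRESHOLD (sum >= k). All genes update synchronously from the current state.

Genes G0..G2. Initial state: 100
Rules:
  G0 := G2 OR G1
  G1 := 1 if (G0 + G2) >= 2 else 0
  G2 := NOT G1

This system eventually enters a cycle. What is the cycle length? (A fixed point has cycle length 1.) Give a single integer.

Step 0: 100
Step 1: G0=G2|G1=0|0=0 G1=(1+0>=2)=0 G2=NOT G1=NOT 0=1 -> 001
Step 2: G0=G2|G1=1|0=1 G1=(0+1>=2)=0 G2=NOT G1=NOT 0=1 -> 101
Step 3: G0=G2|G1=1|0=1 G1=(1+1>=2)=1 G2=NOT G1=NOT 0=1 -> 111
Step 4: G0=G2|G1=1|1=1 G1=(1+1>=2)=1 G2=NOT G1=NOT 1=0 -> 110
Step 5: G0=G2|G1=0|1=1 G1=(1+0>=2)=0 G2=NOT G1=NOT 1=0 -> 100
State from step 5 equals state from step 0 -> cycle length 5

Answer: 5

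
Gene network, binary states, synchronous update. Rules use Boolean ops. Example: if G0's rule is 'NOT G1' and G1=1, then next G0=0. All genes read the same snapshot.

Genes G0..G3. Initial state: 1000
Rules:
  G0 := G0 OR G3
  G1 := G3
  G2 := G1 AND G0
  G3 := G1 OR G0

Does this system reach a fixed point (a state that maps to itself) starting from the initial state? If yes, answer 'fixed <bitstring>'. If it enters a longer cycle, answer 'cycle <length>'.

Step 0: 1000
Step 1: G0=G0|G3=1|0=1 G1=G3=0 G2=G1&G0=0&1=0 G3=G1|G0=0|1=1 -> 1001
Step 2: G0=G0|G3=1|1=1 G1=G3=1 G2=G1&G0=0&1=0 G3=G1|G0=0|1=1 -> 1101
Step 3: G0=G0|G3=1|1=1 G1=G3=1 G2=G1&G0=1&1=1 G3=G1|G0=1|1=1 -> 1111
Step 4: G0=G0|G3=1|1=1 G1=G3=1 G2=G1&G0=1&1=1 G3=G1|G0=1|1=1 -> 1111
Fixed point reached at step 3: 1111

Answer: fixed 1111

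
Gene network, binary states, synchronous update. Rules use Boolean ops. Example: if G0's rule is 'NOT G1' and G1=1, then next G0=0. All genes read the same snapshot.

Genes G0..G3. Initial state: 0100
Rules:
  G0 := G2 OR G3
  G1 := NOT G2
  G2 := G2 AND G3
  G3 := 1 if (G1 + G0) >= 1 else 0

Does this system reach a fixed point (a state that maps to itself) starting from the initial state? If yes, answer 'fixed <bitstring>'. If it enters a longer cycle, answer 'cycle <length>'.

Step 0: 0100
Step 1: G0=G2|G3=0|0=0 G1=NOT G2=NOT 0=1 G2=G2&G3=0&0=0 G3=(1+0>=1)=1 -> 0101
Step 2: G0=G2|G3=0|1=1 G1=NOT G2=NOT 0=1 G2=G2&G3=0&1=0 G3=(1+0>=1)=1 -> 1101
Step 3: G0=G2|G3=0|1=1 G1=NOT G2=NOT 0=1 G2=G2&G3=0&1=0 G3=(1+1>=1)=1 -> 1101
Fixed point reached at step 2: 1101

Answer: fixed 1101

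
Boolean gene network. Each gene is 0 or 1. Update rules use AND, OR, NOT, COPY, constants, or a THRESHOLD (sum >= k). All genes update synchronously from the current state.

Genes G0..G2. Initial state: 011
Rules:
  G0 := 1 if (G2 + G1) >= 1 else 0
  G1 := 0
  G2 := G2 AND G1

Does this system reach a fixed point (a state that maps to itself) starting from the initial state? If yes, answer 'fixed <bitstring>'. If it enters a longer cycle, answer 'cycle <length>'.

Step 0: 011
Step 1: G0=(1+1>=1)=1 G1=0(const) G2=G2&G1=1&1=1 -> 101
Step 2: G0=(1+0>=1)=1 G1=0(const) G2=G2&G1=1&0=0 -> 100
Step 3: G0=(0+0>=1)=0 G1=0(const) G2=G2&G1=0&0=0 -> 000
Step 4: G0=(0+0>=1)=0 G1=0(const) G2=G2&G1=0&0=0 -> 000
Fixed point reached at step 3: 000

Answer: fixed 000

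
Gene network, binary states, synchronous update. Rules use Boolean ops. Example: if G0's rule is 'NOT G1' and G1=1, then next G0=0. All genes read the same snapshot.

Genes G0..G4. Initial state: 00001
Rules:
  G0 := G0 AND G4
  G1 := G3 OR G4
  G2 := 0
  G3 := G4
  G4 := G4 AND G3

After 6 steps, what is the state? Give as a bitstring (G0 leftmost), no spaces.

Step 1: G0=G0&G4=0&1=0 G1=G3|G4=0|1=1 G2=0(const) G3=G4=1 G4=G4&G3=1&0=0 -> 01010
Step 2: G0=G0&G4=0&0=0 G1=G3|G4=1|0=1 G2=0(const) G3=G4=0 G4=G4&G3=0&1=0 -> 01000
Step 3: G0=G0&G4=0&0=0 G1=G3|G4=0|0=0 G2=0(const) G3=G4=0 G4=G4&G3=0&0=0 -> 00000
Step 4: G0=G0&G4=0&0=0 G1=G3|G4=0|0=0 G2=0(const) G3=G4=0 G4=G4&G3=0&0=0 -> 00000
Step 5: G0=G0&G4=0&0=0 G1=G3|G4=0|0=0 G2=0(const) G3=G4=0 G4=G4&G3=0&0=0 -> 00000
Step 6: G0=G0&G4=0&0=0 G1=G3|G4=0|0=0 G2=0(const) G3=G4=0 G4=G4&G3=0&0=0 -> 00000

00000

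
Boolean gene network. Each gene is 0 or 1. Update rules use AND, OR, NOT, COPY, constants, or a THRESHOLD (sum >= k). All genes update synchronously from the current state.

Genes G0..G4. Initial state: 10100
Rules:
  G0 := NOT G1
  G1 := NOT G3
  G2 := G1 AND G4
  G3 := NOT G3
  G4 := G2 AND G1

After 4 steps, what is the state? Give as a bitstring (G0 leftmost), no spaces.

Step 1: G0=NOT G1=NOT 0=1 G1=NOT G3=NOT 0=1 G2=G1&G4=0&0=0 G3=NOT G3=NOT 0=1 G4=G2&G1=1&0=0 -> 11010
Step 2: G0=NOT G1=NOT 1=0 G1=NOT G3=NOT 1=0 G2=G1&G4=1&0=0 G3=NOT G3=NOT 1=0 G4=G2&G1=0&1=0 -> 00000
Step 3: G0=NOT G1=NOT 0=1 G1=NOT G3=NOT 0=1 G2=G1&G4=0&0=0 G3=NOT G3=NOT 0=1 G4=G2&G1=0&0=0 -> 11010
Step 4: G0=NOT G1=NOT 1=0 G1=NOT G3=NOT 1=0 G2=G1&G4=1&0=0 G3=NOT G3=NOT 1=0 G4=G2&G1=0&1=0 -> 00000

00000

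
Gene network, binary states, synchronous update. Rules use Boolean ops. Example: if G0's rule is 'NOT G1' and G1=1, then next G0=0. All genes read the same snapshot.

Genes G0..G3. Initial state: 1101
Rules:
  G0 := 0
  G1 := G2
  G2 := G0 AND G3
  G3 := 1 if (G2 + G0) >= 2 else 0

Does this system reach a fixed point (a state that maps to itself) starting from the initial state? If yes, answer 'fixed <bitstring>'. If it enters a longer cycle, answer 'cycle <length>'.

Step 0: 1101
Step 1: G0=0(const) G1=G2=0 G2=G0&G3=1&1=1 G3=(0+1>=2)=0 -> 0010
Step 2: G0=0(const) G1=G2=1 G2=G0&G3=0&0=0 G3=(1+0>=2)=0 -> 0100
Step 3: G0=0(const) G1=G2=0 G2=G0&G3=0&0=0 G3=(0+0>=2)=0 -> 0000
Step 4: G0=0(const) G1=G2=0 G2=G0&G3=0&0=0 G3=(0+0>=2)=0 -> 0000
Fixed point reached at step 3: 0000

Answer: fixed 0000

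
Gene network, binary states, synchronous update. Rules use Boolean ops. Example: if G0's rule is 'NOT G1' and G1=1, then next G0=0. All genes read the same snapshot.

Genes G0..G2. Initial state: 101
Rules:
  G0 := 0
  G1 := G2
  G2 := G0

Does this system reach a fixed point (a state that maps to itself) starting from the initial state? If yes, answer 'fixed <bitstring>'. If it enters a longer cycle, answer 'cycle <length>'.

Answer: fixed 000

Derivation:
Step 0: 101
Step 1: G0=0(const) G1=G2=1 G2=G0=1 -> 011
Step 2: G0=0(const) G1=G2=1 G2=G0=0 -> 010
Step 3: G0=0(const) G1=G2=0 G2=G0=0 -> 000
Step 4: G0=0(const) G1=G2=0 G2=G0=0 -> 000
Fixed point reached at step 3: 000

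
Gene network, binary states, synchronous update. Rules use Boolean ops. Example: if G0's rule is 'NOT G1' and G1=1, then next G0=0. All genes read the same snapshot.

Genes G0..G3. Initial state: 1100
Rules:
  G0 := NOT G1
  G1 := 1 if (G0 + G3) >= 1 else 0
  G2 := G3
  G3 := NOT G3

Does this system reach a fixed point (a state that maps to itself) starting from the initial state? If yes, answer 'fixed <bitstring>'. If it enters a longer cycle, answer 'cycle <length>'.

Step 0: 1100
Step 1: G0=NOT G1=NOT 1=0 G1=(1+0>=1)=1 G2=G3=0 G3=NOT G3=NOT 0=1 -> 0101
Step 2: G0=NOT G1=NOT 1=0 G1=(0+1>=1)=1 G2=G3=1 G3=NOT G3=NOT 1=0 -> 0110
Step 3: G0=NOT G1=NOT 1=0 G1=(0+0>=1)=0 G2=G3=0 G3=NOT G3=NOT 0=1 -> 0001
Step 4: G0=NOT G1=NOT 0=1 G1=(0+1>=1)=1 G2=G3=1 G3=NOT G3=NOT 1=0 -> 1110
Step 5: G0=NOT G1=NOT 1=0 G1=(1+0>=1)=1 G2=G3=0 G3=NOT G3=NOT 0=1 -> 0101
Cycle of length 4 starting at step 1 -> no fixed point

Answer: cycle 4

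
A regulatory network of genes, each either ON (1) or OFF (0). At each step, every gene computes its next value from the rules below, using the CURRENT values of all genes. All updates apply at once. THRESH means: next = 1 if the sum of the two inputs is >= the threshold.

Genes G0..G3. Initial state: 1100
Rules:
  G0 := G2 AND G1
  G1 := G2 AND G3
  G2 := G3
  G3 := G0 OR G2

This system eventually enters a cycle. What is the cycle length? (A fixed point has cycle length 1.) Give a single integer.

Answer: 2

Derivation:
Step 0: 1100
Step 1: G0=G2&G1=0&1=0 G1=G2&G3=0&0=0 G2=G3=0 G3=G0|G2=1|0=1 -> 0001
Step 2: G0=G2&G1=0&0=0 G1=G2&G3=0&1=0 G2=G3=1 G3=G0|G2=0|0=0 -> 0010
Step 3: G0=G2&G1=1&0=0 G1=G2&G3=1&0=0 G2=G3=0 G3=G0|G2=0|1=1 -> 0001
State from step 3 equals state from step 1 -> cycle length 2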